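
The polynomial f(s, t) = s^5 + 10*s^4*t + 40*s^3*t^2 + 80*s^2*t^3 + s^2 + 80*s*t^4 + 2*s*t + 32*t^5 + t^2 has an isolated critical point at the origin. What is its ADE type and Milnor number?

The Hessian of f at 0 is [[2, 2], [2, 2]] with rank 1, so corank 1. A Groebner basis of the Jacobian ideal J(f) in C{s,t} is {t^4, s + t}; counting standard monomials gives mu = 4. Corank 1: A-series; mu = 4 gives A_4.

Type A_4, Milnor number mu = 4.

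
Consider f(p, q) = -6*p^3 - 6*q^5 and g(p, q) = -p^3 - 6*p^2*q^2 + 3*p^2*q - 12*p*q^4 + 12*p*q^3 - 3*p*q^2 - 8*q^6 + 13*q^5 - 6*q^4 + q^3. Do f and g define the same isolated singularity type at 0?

Yes.

The Hessian of f at 0 has rank 0. Corank 2; j^3 = -6*p^3 is a perfect cube, so E-series; the 5-jet and mu = 8 give E_8. The Hessian of g at 0 has rank 0. Corank 2; j^3 = -(p - q)^3 is a perfect cube, so E-series; the 5-jet and mu = 8 give E_8. Both have type E_8, hence right-equivalent.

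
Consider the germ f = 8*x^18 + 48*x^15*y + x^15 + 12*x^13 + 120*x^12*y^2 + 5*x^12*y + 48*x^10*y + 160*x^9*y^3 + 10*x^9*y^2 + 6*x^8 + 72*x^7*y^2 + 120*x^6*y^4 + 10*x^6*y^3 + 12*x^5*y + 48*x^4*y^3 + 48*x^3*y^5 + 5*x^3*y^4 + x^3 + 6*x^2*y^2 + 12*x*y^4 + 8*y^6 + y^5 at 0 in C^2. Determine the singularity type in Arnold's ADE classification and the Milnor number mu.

The Hessian of f at 0 is [[0, 0], [0, 0]] with rank 0, so corank 2. A Groebner basis of the Jacobian ideal J(f) in C{x,y} is {y^4, x^3, x^2/4 + x*y^2}; counting standard monomials gives mu = 8. Corank 2; j^3 = x^3 is a perfect cube, so E-series; the 5-jet and mu = 8 give E_8.

Type E_{8}, Milnor number mu = 8.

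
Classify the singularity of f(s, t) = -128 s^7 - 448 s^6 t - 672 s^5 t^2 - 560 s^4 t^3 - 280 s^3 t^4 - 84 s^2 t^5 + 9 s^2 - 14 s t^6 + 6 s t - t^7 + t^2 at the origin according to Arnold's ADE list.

A_{6}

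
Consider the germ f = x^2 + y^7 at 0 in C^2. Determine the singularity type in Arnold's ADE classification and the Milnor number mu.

Type A_6, Milnor number mu = 6.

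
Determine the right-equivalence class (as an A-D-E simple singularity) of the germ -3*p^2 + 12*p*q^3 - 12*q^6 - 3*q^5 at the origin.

The Hessian of f at 0 has rank 1. Corank 1: A-series; mu = 4 gives A_4.

A4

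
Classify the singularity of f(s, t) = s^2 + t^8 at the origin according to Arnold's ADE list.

A_{7}

The Hessian of f at 0 is [[2, 0], [0, 0]] with rank 1, so corank 1. A Groebner basis of the Jacobian ideal J(f) in C{s,t} is {t^7, s}; counting standard monomials gives mu = 7. Corank 1: A-series; mu = 7 gives A_7.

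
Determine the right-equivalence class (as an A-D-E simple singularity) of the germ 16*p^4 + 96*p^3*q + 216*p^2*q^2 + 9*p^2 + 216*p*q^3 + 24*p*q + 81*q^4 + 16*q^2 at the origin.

The Hessian of f at 0 is [[18, 24], [24, 32]] with rank 1, so corank 1. A Groebner basis of the Jacobian ideal J(f) in C{p,q} is {q^3, p + 4*q/3}; counting standard monomials gives mu = 3. Corank 1: A-series; mu = 3 gives A_3.

A3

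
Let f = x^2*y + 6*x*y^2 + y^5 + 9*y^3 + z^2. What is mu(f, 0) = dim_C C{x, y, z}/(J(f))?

The Hessian of f at 0 is [[0, 0, 0], [0, 0, 0], [0, 0, 2]] with rank 1, so corank 2. A Groebner basis of the Jacobian ideal J(f) in C{x,y,z} is {x^2/5 + y^4 - 9*y^2/5, x^3 + 27*y^3, x*y + 3*y^2, z}; counting standard monomials gives mu = 6. Corank 2; j^3 = y*(x + 3*y)^2 has shape L^2 M (L != M), so D-series; mu = 6 gives D_6.

6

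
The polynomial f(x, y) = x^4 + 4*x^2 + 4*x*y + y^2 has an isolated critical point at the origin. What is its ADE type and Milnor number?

Type A3, Milnor number mu = 3.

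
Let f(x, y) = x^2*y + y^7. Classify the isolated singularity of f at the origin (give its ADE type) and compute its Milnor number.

The Hessian of f at 0 is [[0, 0], [0, 0]] with rank 0, so corank 2. A Groebner basis of the Jacobian ideal J(f) in C{x,y} is {x^2/7 + y^6, x^3, x*y}; counting standard monomials gives mu = 8. Corank 2; j^3 = x^2*y has shape L^2 M (L != M), so D-series; mu = 8 gives D_8.

Type D_{8}, Milnor number mu = 8.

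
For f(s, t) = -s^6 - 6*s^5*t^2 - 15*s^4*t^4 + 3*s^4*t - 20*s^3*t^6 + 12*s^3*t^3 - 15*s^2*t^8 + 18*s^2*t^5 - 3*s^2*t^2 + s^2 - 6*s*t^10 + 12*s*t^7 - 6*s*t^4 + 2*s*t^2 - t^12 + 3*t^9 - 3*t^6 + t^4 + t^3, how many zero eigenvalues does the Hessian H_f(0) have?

Hessian at 0 has rank 1.

1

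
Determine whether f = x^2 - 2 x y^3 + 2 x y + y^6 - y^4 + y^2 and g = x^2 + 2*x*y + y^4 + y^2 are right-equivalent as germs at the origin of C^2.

Yes.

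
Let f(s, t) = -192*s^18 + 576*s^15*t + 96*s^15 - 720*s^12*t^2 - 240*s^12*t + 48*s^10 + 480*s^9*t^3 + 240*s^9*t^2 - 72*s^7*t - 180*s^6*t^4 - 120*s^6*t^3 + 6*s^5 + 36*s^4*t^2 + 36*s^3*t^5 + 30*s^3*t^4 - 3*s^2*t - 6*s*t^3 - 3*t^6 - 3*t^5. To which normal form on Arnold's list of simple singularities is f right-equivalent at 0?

The Hessian of f at 0 has rank 0. Corank 2; j^3 = -3*s^2*t has shape L^2 M (L != M), so D-series; mu = 7 gives D_7.

D_7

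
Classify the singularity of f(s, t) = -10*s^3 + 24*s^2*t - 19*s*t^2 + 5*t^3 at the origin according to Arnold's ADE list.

The Hessian of f at 0 has rank 0. Corank 2; j^3 = -(s - t)*(10*s^2 - 14*s*t + 5*t^2) splits into three distinct lines over C (the quadratic factor has nonzero discriminant), so D_4.

D_4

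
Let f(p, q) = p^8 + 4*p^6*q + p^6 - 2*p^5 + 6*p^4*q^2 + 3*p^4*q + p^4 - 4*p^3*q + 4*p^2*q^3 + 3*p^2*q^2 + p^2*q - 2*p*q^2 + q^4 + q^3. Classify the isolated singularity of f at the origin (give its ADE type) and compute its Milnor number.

The Hessian of f at 0 has rank 0. Corank 2; j^3 = q*(p - q)^2 has shape L^2 M (L != M), so D-series; mu = 5 gives D_5.

Type D_{5}, Milnor number mu = 5.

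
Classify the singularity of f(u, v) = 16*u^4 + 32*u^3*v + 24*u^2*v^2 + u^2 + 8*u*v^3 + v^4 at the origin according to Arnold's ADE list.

A_3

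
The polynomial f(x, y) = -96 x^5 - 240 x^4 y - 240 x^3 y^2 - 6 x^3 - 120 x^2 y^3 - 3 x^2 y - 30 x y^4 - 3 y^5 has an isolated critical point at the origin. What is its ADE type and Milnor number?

Type D6, Milnor number mu = 6.

The Hessian of f at 0 has rank 0. Corank 2; j^3 = -3*x^2*(2*x + y) has shape L^2 M (L != M), so D-series; mu = 6 gives D_6.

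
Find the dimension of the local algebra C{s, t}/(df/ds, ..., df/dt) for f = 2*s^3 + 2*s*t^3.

7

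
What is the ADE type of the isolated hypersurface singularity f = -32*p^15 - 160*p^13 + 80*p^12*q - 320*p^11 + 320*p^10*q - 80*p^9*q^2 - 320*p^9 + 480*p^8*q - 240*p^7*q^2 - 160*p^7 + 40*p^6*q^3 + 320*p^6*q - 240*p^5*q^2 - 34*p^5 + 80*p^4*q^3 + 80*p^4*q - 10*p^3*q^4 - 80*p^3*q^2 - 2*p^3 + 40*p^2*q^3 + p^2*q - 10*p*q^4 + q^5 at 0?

D6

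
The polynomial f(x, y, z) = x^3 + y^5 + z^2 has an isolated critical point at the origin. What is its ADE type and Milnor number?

The Hessian of f at 0 is [[0, 0, 0], [0, 0, 0], [0, 0, 2]] with rank 1, so corank 2. A Groebner basis of the Jacobian ideal J(f) in C{x,y,z} is {y^4, x^2, z}; counting standard monomials gives mu = 8. Corank 2; j^3 = x^3 is a perfect cube, so E-series; the 5-jet and mu = 8 give E_8.

Type E8, Milnor number mu = 8.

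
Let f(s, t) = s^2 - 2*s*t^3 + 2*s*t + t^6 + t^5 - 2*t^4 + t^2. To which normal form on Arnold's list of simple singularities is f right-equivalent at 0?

The Hessian of f at 0 has rank 1. Corank 1: A-series; mu = 4 gives A_4.

A_{4}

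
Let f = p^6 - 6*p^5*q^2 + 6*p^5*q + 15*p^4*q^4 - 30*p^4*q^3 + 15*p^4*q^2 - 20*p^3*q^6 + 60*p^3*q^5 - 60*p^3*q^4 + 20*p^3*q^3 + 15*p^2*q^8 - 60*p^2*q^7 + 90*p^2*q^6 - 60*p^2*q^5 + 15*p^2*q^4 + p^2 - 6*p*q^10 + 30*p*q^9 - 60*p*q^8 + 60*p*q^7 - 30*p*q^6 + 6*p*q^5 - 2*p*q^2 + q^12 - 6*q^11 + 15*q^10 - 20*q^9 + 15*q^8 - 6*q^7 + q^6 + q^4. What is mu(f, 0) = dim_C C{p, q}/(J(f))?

5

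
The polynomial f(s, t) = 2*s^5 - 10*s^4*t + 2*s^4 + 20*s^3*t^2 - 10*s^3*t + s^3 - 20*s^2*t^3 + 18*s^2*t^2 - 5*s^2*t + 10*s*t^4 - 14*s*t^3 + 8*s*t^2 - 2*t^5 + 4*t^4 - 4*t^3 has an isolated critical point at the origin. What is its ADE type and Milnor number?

The Hessian of f at 0 has rank 0. Corank 2; j^3 = (s - 2*t)^2*(s - t) has shape L^2 M (L != M), so D-series; mu = 6 gives D_6.

Type D_{6}, Milnor number mu = 6.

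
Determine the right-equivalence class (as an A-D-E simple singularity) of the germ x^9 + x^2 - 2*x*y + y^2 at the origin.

The Hessian of f at 0 is [[2, -2], [-2, 2]] with rank 1, so corank 1. A Groebner basis of the Jacobian ideal J(f) in C{x,y} is {y^8, x - y}; counting standard monomials gives mu = 8. Corank 1: A-series; mu = 8 gives A_8.

A_8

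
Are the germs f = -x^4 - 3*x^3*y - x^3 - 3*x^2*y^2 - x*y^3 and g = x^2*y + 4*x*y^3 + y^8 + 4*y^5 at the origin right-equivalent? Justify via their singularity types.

The Hessian of f at 0 has rank 0. Corank 2; j^3 = -x^3 is a perfect cube, so E-series; the 4-jet and mu = 7 give E_7. The Hessian of g at 0 has rank 0. Corank 2; j^3 = x^2*y has shape L^2 M (L != M), so D-series; mu = 9 gives D_9. f is E_7 but g is D_9, hence not right-equivalent.

No.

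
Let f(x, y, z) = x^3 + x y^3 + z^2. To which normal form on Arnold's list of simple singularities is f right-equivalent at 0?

E7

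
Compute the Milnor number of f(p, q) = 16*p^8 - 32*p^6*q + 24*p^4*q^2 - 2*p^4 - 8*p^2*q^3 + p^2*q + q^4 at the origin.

The Hessian of f at 0 is [[0, 0], [0, 0]] with rank 0, so corank 2. A Groebner basis of the Jacobian ideal J(f) in C{p,q} is {p^3, p^2/4 + q^3, p*q}; counting standard monomials gives mu = 5. Corank 2; j^3 = p^2*q has shape L^2 M (L != M), so D-series; mu = 5 gives D_5.

5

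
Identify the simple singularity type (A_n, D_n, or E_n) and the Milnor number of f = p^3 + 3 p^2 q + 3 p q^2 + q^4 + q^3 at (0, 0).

Type E_{6}, Milnor number mu = 6.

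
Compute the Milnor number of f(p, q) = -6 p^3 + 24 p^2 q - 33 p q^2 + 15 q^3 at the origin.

4

The Hessian of f at 0 has rank 0. Corank 2; j^3 = -3*(p - q)*(2*p^2 - 6*p*q + 5*q^2) splits into three distinct lines over C (the quadratic factor has nonzero discriminant), so D_4.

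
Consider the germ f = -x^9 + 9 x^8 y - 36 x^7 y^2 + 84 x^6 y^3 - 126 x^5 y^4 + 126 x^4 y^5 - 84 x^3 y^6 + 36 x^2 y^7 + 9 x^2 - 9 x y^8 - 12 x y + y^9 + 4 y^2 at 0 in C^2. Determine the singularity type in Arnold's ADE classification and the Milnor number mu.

Type A_{8}, Milnor number mu = 8.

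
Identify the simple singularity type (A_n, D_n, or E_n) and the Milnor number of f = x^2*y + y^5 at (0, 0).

Type D_6, Milnor number mu = 6.

The Hessian of f at 0 has rank 0. Corank 2; j^3 = x^2*y has shape L^2 M (L != M), so D-series; mu = 6 gives D_6.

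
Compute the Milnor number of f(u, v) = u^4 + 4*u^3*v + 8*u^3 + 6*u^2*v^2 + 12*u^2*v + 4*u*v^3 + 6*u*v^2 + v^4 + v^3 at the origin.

6

The Hessian of f at 0 is [[0, 0], [0, 0]] with rank 0, so corank 2. A Groebner basis of the Jacobian ideal J(f) in C{u,v} is {v^4, u*v^2 + 2*v^3/3, u^2 + u*v + v^2/4}; counting standard monomials gives mu = 6. Corank 2; j^3 = (2*u + v)^3 is a perfect cube, so E-series; the 4-jet and mu = 6 give E_6.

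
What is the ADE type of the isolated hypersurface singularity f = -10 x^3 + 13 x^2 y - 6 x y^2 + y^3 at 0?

D_{4}

The Hessian of f at 0 is [[0, 0], [0, 0]] with rank 0, so corank 2. A Groebner basis of the Jacobian ideal J(f) in C{x,y} is {y^3, x^2 - 3*y^2/11, x*y - 6*y^2/11}; counting standard monomials gives mu = 4. Corank 2; j^3 = -(2*x - y)*(5*x^2 - 4*x*y + y^2) splits into three distinct lines over C (the quadratic factor has nonzero discriminant), so D_4.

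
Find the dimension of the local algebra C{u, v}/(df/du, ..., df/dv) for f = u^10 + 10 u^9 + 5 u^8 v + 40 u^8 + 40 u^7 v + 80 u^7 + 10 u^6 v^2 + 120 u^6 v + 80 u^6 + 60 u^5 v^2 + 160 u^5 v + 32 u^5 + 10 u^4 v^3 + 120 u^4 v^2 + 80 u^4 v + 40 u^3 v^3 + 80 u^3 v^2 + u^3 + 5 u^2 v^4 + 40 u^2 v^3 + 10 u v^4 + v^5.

The Hessian of f at 0 is [[0, 0], [0, 0]] with rank 0, so corank 2. A Groebner basis of the Jacobian ideal J(f) in C{u,v} is {v^5, u*v^3 + v^4/8, u^2}; counting standard monomials gives mu = 8. Corank 2; j^3 = u^3 is a perfect cube, so E-series; the 5-jet and mu = 8 give E_8.

8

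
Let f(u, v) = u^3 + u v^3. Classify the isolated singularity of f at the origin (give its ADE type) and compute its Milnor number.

The Hessian of f at 0 is [[0, 0], [0, 0]] with rank 0, so corank 2. A Groebner basis of the Jacobian ideal J(f) in C{u,v} is {u^3, u*v^2, 3*u^2 + v^3}; counting standard monomials gives mu = 7. Corank 2; j^3 = u^3 is a perfect cube, so E-series; the 4-jet and mu = 7 give E_7.

Type E_7, Milnor number mu = 7.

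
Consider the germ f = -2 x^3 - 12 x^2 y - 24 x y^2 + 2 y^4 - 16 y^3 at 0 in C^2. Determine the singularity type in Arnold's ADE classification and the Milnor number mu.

The Hessian of f at 0 has rank 0. Corank 2; j^3 = -2*(x + 2*y)^3 is a perfect cube, so E-series; the 4-jet and mu = 6 give E_6.

Type E_{6}, Milnor number mu = 6.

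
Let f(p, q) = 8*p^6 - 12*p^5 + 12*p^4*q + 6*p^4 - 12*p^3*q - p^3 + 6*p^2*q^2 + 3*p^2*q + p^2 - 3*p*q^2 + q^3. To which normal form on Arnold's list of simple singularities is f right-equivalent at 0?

The Hessian of f at 0 has rank 1. Corank 1: A-series; mu = 2 gives A_2.

A2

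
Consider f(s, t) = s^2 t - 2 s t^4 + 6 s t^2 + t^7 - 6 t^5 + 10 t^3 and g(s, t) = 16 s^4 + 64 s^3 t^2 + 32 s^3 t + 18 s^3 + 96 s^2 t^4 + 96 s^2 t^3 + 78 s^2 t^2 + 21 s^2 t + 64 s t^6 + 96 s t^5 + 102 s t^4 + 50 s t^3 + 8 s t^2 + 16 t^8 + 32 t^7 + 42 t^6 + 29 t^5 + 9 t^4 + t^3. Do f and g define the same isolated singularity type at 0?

The Hessian of f at 0 has rank 0. Corank 2; j^3 = t*(s^2 + 6*s*t + 10*t^2) splits into three distinct lines over C (the quadratic factor has nonzero discriminant), so D_4. The Hessian of g at 0 has rank 0. Corank 2; j^3 = (2*s + t)*(3*s + t)^2 has shape L^2 M (L != M), so D-series; mu = 5 gives D_5. f is D_4 but g is D_5, hence not right-equivalent.

No.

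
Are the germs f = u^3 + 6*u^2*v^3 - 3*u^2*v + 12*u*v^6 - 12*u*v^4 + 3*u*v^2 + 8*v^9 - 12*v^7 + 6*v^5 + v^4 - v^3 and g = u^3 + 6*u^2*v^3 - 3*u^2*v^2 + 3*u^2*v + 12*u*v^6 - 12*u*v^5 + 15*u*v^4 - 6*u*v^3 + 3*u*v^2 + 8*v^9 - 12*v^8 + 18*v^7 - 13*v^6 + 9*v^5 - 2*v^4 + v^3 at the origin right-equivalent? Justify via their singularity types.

The Hessian of f at 0 has rank 0. Corank 2; j^3 = (u - v)^3 is a perfect cube, so E-series; the 4-jet and mu = 6 give E_6. The Hessian of g at 0 has rank 0. Corank 2; j^3 = (u + v)^3 is a perfect cube, so E-series; the 4-jet and mu = 6 give E_6. Both have type E_6, hence right-equivalent.

Yes.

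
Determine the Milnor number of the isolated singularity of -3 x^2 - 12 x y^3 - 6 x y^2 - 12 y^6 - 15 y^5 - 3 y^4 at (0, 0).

4

The Hessian of f at 0 has rank 1. Corank 1: A-series; mu = 4 gives A_4.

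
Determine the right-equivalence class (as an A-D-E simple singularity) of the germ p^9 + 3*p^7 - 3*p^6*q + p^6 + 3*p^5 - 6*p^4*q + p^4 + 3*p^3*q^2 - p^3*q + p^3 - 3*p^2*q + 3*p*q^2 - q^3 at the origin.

The Hessian of f at 0 has rank 0. Corank 2; j^3 = (p - q)^3 is a perfect cube, so E-series; the 4-jet and mu = 7 give E_7.

E_7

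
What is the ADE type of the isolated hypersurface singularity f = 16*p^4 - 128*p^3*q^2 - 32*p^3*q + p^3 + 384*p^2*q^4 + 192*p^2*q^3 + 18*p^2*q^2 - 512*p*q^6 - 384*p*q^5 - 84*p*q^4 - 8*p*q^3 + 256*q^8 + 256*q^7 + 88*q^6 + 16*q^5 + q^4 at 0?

E_{6}

The Hessian of f at 0 is [[0, 0], [0, 0]] with rank 0, so corank 2. A Groebner basis of the Jacobian ideal J(f) in C{p,q} is {p^3, p^2*q, -p^2/4 + p*q^2, -3*p^2/2 + q^3}; counting standard monomials gives mu = 6. Corank 2; j^3 = p^3 is a perfect cube, so E-series; the 4-jet and mu = 6 give E_6.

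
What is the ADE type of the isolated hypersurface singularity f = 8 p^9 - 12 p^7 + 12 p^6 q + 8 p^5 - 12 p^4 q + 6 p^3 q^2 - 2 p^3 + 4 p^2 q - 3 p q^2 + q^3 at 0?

D4

The Hessian of f at 0 is [[0, 0], [0, 0]] with rank 0, so corank 2. A Groebner basis of the Jacobian ideal J(f) in C{p,q} is {q^3, p^2 - 3*q^2/2, p*q - 3*q^2/2}; counting standard monomials gives mu = 4. Corank 2; j^3 = -(p - q)*(2*p^2 - 2*p*q + q^2) splits into three distinct lines over C (the quadratic factor has nonzero discriminant), so D_4.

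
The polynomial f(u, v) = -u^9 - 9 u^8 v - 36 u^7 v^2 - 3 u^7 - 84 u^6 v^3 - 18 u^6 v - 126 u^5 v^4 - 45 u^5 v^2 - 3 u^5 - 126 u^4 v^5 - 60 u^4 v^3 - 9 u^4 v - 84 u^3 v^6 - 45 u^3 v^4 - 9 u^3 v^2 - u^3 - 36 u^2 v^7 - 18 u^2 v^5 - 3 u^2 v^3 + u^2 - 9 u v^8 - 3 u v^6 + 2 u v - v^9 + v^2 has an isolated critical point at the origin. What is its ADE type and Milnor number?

The Hessian of f at 0 is [[2, 2], [2, 2]] with rank 1, so corank 1. A Groebner basis of the Jacobian ideal J(f) in C{u,v} is {v^2, u + v}; counting standard monomials gives mu = 2. Corank 1: A-series; mu = 2 gives A_2.

Type A_2, Milnor number mu = 2.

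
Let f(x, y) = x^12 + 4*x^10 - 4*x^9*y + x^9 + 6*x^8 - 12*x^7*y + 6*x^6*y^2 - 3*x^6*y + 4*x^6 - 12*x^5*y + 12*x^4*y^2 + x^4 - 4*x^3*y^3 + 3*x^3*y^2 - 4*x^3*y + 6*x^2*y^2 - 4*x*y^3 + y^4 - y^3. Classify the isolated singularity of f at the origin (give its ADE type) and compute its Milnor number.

The Hessian of f at 0 has rank 0. Corank 2; j^3 = -y^3 is a perfect cube, so E-series; the 4-jet and mu = 6 give E_6.

Type E_{6}, Milnor number mu = 6.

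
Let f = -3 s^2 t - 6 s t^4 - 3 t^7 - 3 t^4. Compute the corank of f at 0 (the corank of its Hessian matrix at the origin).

2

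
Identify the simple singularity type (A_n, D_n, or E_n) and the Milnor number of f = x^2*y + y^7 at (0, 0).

The Hessian of f at 0 has rank 0. Corank 2; j^3 = x^2*y has shape L^2 M (L != M), so D-series; mu = 8 gives D_8.

Type D_8, Milnor number mu = 8.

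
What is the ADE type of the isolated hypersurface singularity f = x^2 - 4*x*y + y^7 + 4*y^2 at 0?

A_{6}

The Hessian of f at 0 is [[2, -4], [-4, 8]] with rank 1, so corank 1. A Groebner basis of the Jacobian ideal J(f) in C{x,y} is {y^6, x - 2*y}; counting standard monomials gives mu = 6. Corank 1: A-series; mu = 6 gives A_6.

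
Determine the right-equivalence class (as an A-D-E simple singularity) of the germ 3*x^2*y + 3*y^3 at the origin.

D_{4}

The Hessian of f at 0 is [[0, 0], [0, 0]] with rank 0, so corank 2. A Groebner basis of the Jacobian ideal J(f) in C{x,y} is {y^3, x^2 + 3*y^2, x*y}; counting standard monomials gives mu = 4. Corank 2; j^3 = 3*y*(x^2 + y^2) splits into three distinct lines over C (the quadratic factor has nonzero discriminant), so D_4.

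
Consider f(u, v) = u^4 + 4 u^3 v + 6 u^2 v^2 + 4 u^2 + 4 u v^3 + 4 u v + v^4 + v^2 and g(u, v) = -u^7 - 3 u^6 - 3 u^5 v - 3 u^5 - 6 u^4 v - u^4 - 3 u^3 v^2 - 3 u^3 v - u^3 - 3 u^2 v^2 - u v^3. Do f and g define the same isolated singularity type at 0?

No.

The Hessian of f at 0 has rank 1. Corank 1: A-series; mu = 3 gives A_3. The Hessian of g at 0 has rank 0. Corank 2; j^3 = -u^3 is a perfect cube, so E-series; the 4-jet and mu = 7 give E_7. f is A_3 but g is E_7, hence not right-equivalent.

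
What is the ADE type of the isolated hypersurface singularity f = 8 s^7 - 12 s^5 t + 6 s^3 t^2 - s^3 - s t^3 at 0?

E_7

The Hessian of f at 0 has rank 0. Corank 2; j^3 = -s^3 is a perfect cube, so E-series; the 4-jet and mu = 7 give E_7.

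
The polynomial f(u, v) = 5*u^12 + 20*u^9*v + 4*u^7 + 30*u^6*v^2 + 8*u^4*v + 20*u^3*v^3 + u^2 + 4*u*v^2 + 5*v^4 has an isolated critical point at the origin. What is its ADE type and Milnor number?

Type A_{3}, Milnor number mu = 3.

The Hessian of f at 0 is [[2, 0], [0, 0]] with rank 1, so corank 1. A Groebner basis of the Jacobian ideal J(f) in C{u,v} is {u^2, u*v, u/2 + v^2}; counting standard monomials gives mu = 3. Corank 1: A-series; mu = 3 gives A_3.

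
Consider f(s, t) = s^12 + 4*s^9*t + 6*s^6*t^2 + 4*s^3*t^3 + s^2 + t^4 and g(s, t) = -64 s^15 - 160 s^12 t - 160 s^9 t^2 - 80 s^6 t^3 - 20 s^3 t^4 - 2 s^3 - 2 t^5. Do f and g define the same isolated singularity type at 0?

The Hessian of f at 0 is [[2, 0], [0, 0]] with rank 1, so corank 1. A Groebner basis of the Jacobian ideal J(f) in C{s,t} is {t^3, s}; counting standard monomials gives mu = 3. Corank 1: A-series; mu = 3 gives A_3. The Hessian of g at 0 is [[0, 0], [0, 0]] with rank 0, so corank 2. A Groebner basis of the Jacobian ideal J(g) in C{s,t} is {t^4, s^2}; counting standard monomials gives mu = 8. Corank 2; j^3 = -2*s^3 is a perfect cube, so E-series; the 5-jet and mu = 8 give E_8. f is A_3 but g is E_8, hence not right-equivalent.

No.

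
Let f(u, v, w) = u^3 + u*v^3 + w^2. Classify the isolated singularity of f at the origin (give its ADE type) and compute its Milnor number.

Type E7, Milnor number mu = 7.

The Hessian of f at 0 has rank 1. Corank 2; j^3 = u^3 is a perfect cube, so E-series; the 4-jet and mu = 7 give E_7.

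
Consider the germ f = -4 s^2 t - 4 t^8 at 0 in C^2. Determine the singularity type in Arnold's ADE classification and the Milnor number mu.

Type D9, Milnor number mu = 9.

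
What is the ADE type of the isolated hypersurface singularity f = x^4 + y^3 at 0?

The Hessian of f at 0 is [[0, 0], [0, 0]] with rank 0, so corank 2. A Groebner basis of the Jacobian ideal J(f) in C{x,y} is {x^3, y^2}; counting standard monomials gives mu = 6. Corank 2; j^3 = y^3 is a perfect cube, so E-series; the 4-jet and mu = 6 give E_6.

E_6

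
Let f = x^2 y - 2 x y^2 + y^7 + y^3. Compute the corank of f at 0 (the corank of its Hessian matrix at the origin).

2

Hessian at 0 has rank 0.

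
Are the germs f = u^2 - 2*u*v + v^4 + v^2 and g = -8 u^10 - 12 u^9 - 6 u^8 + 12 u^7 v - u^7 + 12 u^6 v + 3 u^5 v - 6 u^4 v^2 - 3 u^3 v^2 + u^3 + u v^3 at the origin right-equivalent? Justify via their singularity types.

No.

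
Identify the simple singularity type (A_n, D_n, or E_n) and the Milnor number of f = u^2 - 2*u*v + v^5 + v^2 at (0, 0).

The Hessian of f at 0 has rank 1. Corank 1: A-series; mu = 4 gives A_4.

Type A4, Milnor number mu = 4.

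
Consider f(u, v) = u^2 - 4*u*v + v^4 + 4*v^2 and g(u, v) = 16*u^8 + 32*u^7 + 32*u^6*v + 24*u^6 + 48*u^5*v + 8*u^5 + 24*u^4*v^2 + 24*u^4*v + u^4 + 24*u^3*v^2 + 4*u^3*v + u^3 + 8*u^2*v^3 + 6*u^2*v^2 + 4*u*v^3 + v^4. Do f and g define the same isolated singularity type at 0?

The Hessian of f at 0 is [[2, -4], [-4, 8]] with rank 1, so corank 1. A Groebner basis of the Jacobian ideal J(f) in C{u,v} is {v^3, u - 2*v}; counting standard monomials gives mu = 3. Corank 1: A-series; mu = 3 gives A_3. The Hessian of g at 0 is [[0, 0], [0, 0]] with rank 0, so corank 2. A Groebner basis of the Jacobian ideal J(g) in C{u,v} is {v^4, u*v^2 + v^3/3, u^2}; counting standard monomials gives mu = 6. Corank 2; j^3 = u^3 is a perfect cube, so E-series; the 4-jet and mu = 6 give E_6. f is A_3 but g is E_6, hence not right-equivalent.

No.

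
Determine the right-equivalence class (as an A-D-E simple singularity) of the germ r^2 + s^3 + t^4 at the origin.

E_6

The Hessian of f at 0 has rank 1. Corank 2; j^3 = s^3 is a perfect cube, so E-series; the 4-jet and mu = 6 give E_6.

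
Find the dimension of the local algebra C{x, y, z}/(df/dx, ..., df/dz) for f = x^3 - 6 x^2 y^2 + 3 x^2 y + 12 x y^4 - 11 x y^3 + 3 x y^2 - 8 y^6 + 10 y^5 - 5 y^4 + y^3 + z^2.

The Hessian of f at 0 has rank 1. Corank 2; j^3 = (x + y)^3 is a perfect cube, so E-series; the 4-jet and mu = 7 give E_7.

7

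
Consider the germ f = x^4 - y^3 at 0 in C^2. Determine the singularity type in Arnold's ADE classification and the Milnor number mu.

Type E6, Milnor number mu = 6.

The Hessian of f at 0 has rank 0. Corank 2; j^3 = -y^3 is a perfect cube, so E-series; the 4-jet and mu = 6 give E_6.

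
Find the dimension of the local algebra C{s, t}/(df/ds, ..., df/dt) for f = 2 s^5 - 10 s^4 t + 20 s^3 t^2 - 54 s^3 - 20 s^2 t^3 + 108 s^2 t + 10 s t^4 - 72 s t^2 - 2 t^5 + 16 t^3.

8

The Hessian of f at 0 has rank 0. Corank 2; j^3 = -2*(3*s - 2*t)^3 is a perfect cube, so E-series; the 5-jet and mu = 8 give E_8.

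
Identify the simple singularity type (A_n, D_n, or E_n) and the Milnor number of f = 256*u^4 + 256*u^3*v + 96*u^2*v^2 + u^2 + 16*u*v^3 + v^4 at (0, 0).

Type A_{3}, Milnor number mu = 3.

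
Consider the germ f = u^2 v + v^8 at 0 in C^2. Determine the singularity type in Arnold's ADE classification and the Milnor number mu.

Type D_9, Milnor number mu = 9.

The Hessian of f at 0 is [[0, 0], [0, 0]] with rank 0, so corank 2. A Groebner basis of the Jacobian ideal J(f) in C{u,v} is {u^2/8 + v^7, u^3, u*v}; counting standard monomials gives mu = 9. Corank 2; j^3 = u^2*v has shape L^2 M (L != M), so D-series; mu = 9 gives D_9.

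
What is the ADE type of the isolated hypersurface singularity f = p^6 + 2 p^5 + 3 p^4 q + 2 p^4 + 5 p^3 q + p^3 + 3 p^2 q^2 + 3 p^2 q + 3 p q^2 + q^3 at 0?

The Hessian of f at 0 has rank 0. Corank 2; j^3 = (p + q)^3 is a perfect cube, so E-series; the 4-jet and mu = 7 give E_7.

E_{7}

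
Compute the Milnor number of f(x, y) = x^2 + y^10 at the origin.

9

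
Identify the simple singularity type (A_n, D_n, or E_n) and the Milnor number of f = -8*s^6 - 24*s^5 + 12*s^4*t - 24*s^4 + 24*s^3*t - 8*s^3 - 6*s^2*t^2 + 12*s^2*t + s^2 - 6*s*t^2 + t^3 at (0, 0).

Type A_{2}, Milnor number mu = 2.

The Hessian of f at 0 is [[2, 0], [0, 0]] with rank 1, so corank 1. A Groebner basis of the Jacobian ideal J(f) in C{s,t} is {t^2, s}; counting standard monomials gives mu = 2. Corank 1: A-series; mu = 2 gives A_2.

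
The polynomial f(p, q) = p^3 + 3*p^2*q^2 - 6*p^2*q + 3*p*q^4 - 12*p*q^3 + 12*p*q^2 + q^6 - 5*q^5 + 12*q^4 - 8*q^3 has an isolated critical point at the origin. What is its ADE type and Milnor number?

Type E8, Milnor number mu = 8.

The Hessian of f at 0 has rank 0. Corank 2; j^3 = (p - 2*q)^3 is a perfect cube, so E-series; the 5-jet and mu = 8 give E_8.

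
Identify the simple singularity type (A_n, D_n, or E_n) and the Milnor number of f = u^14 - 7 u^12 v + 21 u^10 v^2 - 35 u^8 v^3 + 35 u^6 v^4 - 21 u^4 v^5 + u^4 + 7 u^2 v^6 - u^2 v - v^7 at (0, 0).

The Hessian of f at 0 has rank 0. Corank 2; j^3 = -u^2*v has shape L^2 M (L != M), so D-series; mu = 8 gives D_8.

Type D_8, Milnor number mu = 8.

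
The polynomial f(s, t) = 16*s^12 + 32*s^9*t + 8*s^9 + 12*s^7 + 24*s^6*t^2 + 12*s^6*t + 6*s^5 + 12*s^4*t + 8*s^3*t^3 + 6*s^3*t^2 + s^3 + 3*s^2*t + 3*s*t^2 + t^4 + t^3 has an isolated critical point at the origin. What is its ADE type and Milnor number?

The Hessian of f at 0 is [[0, 0], [0, 0]] with rank 0, so corank 2. A Groebner basis of the Jacobian ideal J(f) in C{s,t} is {t^3, s^2 + 2*s*t + t^2}; counting standard monomials gives mu = 6. Corank 2; j^3 = (s + t)^3 is a perfect cube, so E-series; the 4-jet and mu = 6 give E_6.

Type E_{6}, Milnor number mu = 6.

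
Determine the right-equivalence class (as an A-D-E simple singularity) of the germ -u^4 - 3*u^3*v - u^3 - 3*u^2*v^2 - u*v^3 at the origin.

E_{7}

The Hessian of f at 0 has rank 0. Corank 2; j^3 = -u^3 is a perfect cube, so E-series; the 4-jet and mu = 7 give E_7.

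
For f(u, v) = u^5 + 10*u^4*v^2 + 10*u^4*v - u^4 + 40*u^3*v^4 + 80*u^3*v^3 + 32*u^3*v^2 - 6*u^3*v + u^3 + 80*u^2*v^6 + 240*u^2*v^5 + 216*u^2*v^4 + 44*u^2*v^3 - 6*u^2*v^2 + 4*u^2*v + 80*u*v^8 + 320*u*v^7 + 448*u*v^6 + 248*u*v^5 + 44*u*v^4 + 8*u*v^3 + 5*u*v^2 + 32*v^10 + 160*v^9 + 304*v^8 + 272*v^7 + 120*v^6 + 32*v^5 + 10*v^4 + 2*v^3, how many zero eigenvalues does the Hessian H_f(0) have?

2

Hessian at 0 has rank 0.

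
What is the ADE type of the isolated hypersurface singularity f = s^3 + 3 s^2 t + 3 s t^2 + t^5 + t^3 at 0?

The Hessian of f at 0 is [[0, 0], [0, 0]] with rank 0, so corank 2. A Groebner basis of the Jacobian ideal J(f) in C{s,t} is {t^4, s^2 + 2*s*t + t^2}; counting standard monomials gives mu = 8. Corank 2; j^3 = (s + t)^3 is a perfect cube, so E-series; the 5-jet and mu = 8 give E_8.

E8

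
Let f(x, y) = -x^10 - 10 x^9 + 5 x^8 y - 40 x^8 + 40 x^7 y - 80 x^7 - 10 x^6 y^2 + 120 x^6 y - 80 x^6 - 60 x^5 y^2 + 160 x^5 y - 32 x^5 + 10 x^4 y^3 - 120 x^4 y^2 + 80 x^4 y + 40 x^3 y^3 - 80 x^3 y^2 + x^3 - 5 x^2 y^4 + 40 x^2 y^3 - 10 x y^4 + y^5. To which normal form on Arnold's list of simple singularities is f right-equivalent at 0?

E_8

The Hessian of f at 0 is [[0, 0], [0, 0]] with rank 0, so corank 2. A Groebner basis of the Jacobian ideal J(f) in C{x,y} is {y^5, x*y^3 - y^4/8, x^2}; counting standard monomials gives mu = 8. Corank 2; j^3 = x^3 is a perfect cube, so E-series; the 5-jet and mu = 8 give E_8.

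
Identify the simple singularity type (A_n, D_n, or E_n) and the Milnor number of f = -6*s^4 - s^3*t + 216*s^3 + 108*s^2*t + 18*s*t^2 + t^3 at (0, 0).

The Hessian of f at 0 has rank 0. Corank 2; j^3 = (6*s + t)^3 is a perfect cube, so E-series; the 4-jet and mu = 7 give E_7.

Type E_{7}, Milnor number mu = 7.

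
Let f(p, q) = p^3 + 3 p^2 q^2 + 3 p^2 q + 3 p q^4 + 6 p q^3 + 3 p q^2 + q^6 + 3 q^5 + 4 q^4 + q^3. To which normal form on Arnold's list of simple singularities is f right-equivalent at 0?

E_{6}

The Hessian of f at 0 is [[0, 0], [0, 0]] with rank 0, so corank 2. A Groebner basis of the Jacobian ideal J(f) in C{p,q} is {p^3 + 3*p^2/2 + 3*p*q + 3*q^2/2, p^2*q - p^2 - 2*p*q - q^2, p^2/2 + p*q^2 + p*q + q^2/2, q^3}; counting standard monomials gives mu = 6. Corank 2; j^3 = (p + q)^3 is a perfect cube, so E-series; the 4-jet and mu = 6 give E_6.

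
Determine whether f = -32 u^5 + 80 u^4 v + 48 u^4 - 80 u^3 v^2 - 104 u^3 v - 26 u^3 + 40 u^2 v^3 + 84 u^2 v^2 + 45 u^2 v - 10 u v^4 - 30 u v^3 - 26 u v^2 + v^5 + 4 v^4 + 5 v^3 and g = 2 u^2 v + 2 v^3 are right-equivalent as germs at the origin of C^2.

The Hessian of f at 0 has rank 0. Corank 2; j^3 = -(2*u - v)*(13*u^2 - 16*u*v + 5*v^2) splits into three distinct lines over C (the quadratic factor has nonzero discriminant), so D_4. The Hessian of g at 0 has rank 0. Corank 2; j^3 = 2*v*(u^2 + v^2) splits into three distinct lines over C (the quadratic factor has nonzero discriminant), so D_4. Both have type D_4, hence right-equivalent.

Yes.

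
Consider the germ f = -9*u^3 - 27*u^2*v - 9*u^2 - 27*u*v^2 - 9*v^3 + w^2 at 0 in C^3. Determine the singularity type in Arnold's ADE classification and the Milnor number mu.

The Hessian of f at 0 has rank 2. Corank 1: A-series; mu = 2 gives A_2.

Type A_2, Milnor number mu = 2.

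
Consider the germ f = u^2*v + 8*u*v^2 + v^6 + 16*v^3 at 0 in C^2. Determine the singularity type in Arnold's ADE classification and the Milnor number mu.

Type D_7, Milnor number mu = 7.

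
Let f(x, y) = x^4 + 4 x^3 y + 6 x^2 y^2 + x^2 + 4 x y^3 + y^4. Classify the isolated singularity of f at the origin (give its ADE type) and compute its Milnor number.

The Hessian of f at 0 has rank 1. Corank 1: A-series; mu = 3 gives A_3.

Type A3, Milnor number mu = 3.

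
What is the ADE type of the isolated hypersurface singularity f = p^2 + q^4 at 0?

A_{3}

The Hessian of f at 0 has rank 1. Corank 1: A-series; mu = 3 gives A_3.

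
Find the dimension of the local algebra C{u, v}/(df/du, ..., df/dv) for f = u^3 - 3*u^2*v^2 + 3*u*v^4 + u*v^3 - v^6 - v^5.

The Hessian of f at 0 is [[0, 0], [0, 0]] with rank 0, so corank 2. A Groebner basis of the Jacobian ideal J(f) in C{u,v} is {-u^2 + v^4 - v^3/3, u^3, u^2*v + u^2/3 + v^3/9, -u^2 + u*v^2 - v^3/3}; counting standard monomials gives mu = 7. Corank 2; j^3 = u^3 is a perfect cube, so E-series; the 4-jet and mu = 7 give E_7.

7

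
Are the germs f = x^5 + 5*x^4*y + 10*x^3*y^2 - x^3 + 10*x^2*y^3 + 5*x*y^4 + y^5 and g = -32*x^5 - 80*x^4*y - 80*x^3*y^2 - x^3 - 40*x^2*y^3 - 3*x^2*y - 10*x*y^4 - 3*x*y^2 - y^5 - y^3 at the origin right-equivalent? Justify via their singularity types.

The Hessian of f at 0 has rank 0. Corank 2; j^3 = -x^3 is a perfect cube, so E-series; the 5-jet and mu = 8 give E_8. The Hessian of g at 0 has rank 0. Corank 2; j^3 = -(x + y)^3 is a perfect cube, so E-series; the 5-jet and mu = 8 give E_8. Both have type E_8, hence right-equivalent.

Yes.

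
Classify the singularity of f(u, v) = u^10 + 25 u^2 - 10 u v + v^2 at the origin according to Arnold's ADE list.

A9

The Hessian of f at 0 has rank 1. Corank 1: A-series; mu = 9 gives A_9.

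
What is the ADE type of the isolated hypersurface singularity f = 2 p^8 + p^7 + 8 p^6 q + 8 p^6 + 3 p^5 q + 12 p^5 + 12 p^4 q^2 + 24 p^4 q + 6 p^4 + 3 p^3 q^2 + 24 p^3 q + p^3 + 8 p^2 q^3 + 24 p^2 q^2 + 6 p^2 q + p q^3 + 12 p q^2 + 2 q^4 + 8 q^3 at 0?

E_{7}

The Hessian of f at 0 is [[0, 0], [0, 0]] with rank 0, so corank 2. A Groebner basis of the Jacobian ideal J(f) in C{p,q} is {-3*p^2/164 - 3*p*q/41 + q^4 - q^3/164 - 3*q^2/41, p^3 + 141*p^2/82 + 282*p*q/41 + 703*q^3/82 + 282*q^2/41, p^2*q - 95*p^2/164 - 95*p*q/41 - 2063*q^3/492 - 95*q^2/41, 6*p^2/41 + p*q^2 + 24*p*q/41 + 84*q^3/41 + 24*q^2/41}; counting standard monomials gives mu = 7. Corank 2; j^3 = (p + 2*q)^3 is a perfect cube, so E-series; the 4-jet and mu = 7 give E_7.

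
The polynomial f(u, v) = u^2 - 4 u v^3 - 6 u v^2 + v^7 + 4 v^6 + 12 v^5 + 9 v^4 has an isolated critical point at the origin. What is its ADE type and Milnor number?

The Hessian of f at 0 has rank 1. Corank 1: A-series; mu = 6 gives A_6.

Type A_6, Milnor number mu = 6.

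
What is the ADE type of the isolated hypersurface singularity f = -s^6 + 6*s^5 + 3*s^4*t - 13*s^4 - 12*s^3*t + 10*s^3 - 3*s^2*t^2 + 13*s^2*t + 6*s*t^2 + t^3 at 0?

D_{4}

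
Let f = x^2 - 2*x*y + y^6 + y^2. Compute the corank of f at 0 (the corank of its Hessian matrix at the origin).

1

The Hessian at 0 is [[2, -2], [-2, 2]] of rank 1; hence corank 1.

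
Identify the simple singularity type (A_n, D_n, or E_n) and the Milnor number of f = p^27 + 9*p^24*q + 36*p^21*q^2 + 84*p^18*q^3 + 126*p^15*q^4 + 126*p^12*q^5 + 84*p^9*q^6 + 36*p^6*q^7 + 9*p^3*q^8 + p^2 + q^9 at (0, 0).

The Hessian of f at 0 has rank 1. Corank 1: A-series; mu = 8 gives A_8.

Type A8, Milnor number mu = 8.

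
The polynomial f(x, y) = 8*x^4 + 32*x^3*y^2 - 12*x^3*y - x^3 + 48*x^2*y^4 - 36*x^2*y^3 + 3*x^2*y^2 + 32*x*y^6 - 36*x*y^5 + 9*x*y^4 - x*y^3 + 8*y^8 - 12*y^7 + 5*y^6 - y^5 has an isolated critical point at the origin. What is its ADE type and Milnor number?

The Hessian of f at 0 is [[0, 0], [0, 0]] with rank 0, so corank 2. A Groebner basis of the Jacobian ideal J(f) in C{x,y} is {-3*x^2/7 + y^4 - y^3/7, x^3, x^2*y + x^2/7 + y^3/21, x^2 + x*y^2 + y^3/3}; counting standard monomials gives mu = 7. Corank 2; j^3 = -x^3 is a perfect cube, so E-series; the 4-jet and mu = 7 give E_7.

Type E7, Milnor number mu = 7.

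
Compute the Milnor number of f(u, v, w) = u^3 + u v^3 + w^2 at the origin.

7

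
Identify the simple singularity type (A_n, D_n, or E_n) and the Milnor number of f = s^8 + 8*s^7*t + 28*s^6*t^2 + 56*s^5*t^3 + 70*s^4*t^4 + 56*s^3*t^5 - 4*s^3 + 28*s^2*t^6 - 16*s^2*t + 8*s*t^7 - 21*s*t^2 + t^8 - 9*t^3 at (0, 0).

Type D9, Milnor number mu = 9.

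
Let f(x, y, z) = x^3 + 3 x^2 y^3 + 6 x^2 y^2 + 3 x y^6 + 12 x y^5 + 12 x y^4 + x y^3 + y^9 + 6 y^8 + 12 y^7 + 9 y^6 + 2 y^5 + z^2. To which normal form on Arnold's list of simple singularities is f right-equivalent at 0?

E_7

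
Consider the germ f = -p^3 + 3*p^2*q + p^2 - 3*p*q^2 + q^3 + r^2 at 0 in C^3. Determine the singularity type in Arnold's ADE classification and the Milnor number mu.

Type A2, Milnor number mu = 2.

The Hessian of f at 0 is [[2, 0, 0], [0, 0, 0], [0, 0, 2]] with rank 2, so corank 1. A Groebner basis of the Jacobian ideal J(f) in C{p,q,r} is {q^2, p, r}; counting standard monomials gives mu = 2. Corank 1: A-series; mu = 2 gives A_2.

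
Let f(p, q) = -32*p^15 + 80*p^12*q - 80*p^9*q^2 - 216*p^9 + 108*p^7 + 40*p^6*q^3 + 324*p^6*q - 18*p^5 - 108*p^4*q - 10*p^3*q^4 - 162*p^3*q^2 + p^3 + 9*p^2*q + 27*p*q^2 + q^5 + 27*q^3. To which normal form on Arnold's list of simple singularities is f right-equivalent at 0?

E_8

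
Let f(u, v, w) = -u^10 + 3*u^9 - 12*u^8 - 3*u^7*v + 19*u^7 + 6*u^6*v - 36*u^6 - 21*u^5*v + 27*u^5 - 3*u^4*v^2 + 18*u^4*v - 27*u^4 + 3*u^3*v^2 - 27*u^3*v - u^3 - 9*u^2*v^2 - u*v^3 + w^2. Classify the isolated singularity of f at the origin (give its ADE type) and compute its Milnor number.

Type E_{7}, Milnor number mu = 7.

The Hessian of f at 0 has rank 1. Corank 2; j^3 = -u^3 is a perfect cube, so E-series; the 4-jet and mu = 7 give E_7.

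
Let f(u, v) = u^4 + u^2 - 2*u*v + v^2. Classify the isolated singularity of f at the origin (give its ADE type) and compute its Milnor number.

Type A_{3}, Milnor number mu = 3.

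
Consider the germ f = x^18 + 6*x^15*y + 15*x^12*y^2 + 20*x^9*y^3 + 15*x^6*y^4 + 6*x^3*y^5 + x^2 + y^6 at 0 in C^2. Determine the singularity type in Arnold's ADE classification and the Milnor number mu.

Type A5, Milnor number mu = 5.

The Hessian of f at 0 is [[2, 0], [0, 0]] with rank 1, so corank 1. A Groebner basis of the Jacobian ideal J(f) in C{x,y} is {y^5, x}; counting standard monomials gives mu = 5. Corank 1: A-series; mu = 5 gives A_5.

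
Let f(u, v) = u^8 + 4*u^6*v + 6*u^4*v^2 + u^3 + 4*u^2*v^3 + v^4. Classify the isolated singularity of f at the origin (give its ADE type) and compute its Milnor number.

Type E_6, Milnor number mu = 6.

The Hessian of f at 0 has rank 0. Corank 2; j^3 = u^3 is a perfect cube, so E-series; the 4-jet and mu = 6 give E_6.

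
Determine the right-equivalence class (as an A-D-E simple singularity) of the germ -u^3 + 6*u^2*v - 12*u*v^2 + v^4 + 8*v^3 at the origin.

E6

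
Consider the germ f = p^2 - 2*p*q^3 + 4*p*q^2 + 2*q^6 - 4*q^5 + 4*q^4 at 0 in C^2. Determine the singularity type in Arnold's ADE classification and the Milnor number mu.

The Hessian of f at 0 has rank 1. Corank 1: A-series; mu = 5 gives A_5.

Type A_{5}, Milnor number mu = 5.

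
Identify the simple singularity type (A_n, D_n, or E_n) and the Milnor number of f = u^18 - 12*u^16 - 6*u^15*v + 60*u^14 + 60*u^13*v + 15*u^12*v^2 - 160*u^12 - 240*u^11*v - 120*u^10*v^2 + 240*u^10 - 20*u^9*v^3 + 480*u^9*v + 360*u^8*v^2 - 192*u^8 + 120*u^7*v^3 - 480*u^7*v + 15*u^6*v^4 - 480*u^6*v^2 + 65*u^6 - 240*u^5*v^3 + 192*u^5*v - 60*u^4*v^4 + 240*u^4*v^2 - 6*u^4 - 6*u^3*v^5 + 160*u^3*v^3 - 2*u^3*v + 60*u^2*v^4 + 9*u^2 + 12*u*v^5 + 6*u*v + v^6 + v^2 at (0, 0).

Type A_{5}, Milnor number mu = 5.

The Hessian of f at 0 is [[18, 6], [6, 2]] with rank 1, so corank 1. A Groebner basis of the Jacobian ideal J(f) in C{u,v} is {u*v^2 - 27*u - 9*v, 81*u + v^3 + 27*v, u^2 + 2*u*v/3 + v^2/9}; counting standard monomials gives mu = 5. Corank 1: A-series; mu = 5 gives A_5.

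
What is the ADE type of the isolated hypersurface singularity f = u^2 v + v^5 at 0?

D_6

The Hessian of f at 0 has rank 0. Corank 2; j^3 = u^2*v has shape L^2 M (L != M), so D-series; mu = 6 gives D_6.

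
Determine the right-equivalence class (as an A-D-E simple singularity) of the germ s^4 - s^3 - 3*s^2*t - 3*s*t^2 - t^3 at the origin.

The Hessian of f at 0 is [[0, 0], [0, 0]] with rank 0, so corank 2. A Groebner basis of the Jacobian ideal J(f) in C{s,t} is {t^4, s*t^2 + 2*t^3/3, s^2 + 2*s*t + t^2}; counting standard monomials gives mu = 6. Corank 2; j^3 = -(s + t)^3 is a perfect cube, so E-series; the 4-jet and mu = 6 give E_6.

E6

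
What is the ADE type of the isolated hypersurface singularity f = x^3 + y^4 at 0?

The Hessian of f at 0 has rank 0. Corank 2; j^3 = x^3 is a perfect cube, so E-series; the 4-jet and mu = 6 give E_6.

E_{6}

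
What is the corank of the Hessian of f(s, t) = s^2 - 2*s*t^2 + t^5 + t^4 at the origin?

Hessian at 0 has rank 1.

1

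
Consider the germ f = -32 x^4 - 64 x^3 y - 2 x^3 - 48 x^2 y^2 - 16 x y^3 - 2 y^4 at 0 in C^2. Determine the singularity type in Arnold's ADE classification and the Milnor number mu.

Type E6, Milnor number mu = 6.

The Hessian of f at 0 has rank 0. Corank 2; j^3 = -2*x^3 is a perfect cube, so E-series; the 4-jet and mu = 6 give E_6.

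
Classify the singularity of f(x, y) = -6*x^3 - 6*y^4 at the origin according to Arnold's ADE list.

The Hessian of f at 0 has rank 0. Corank 2; j^3 = -6*x^3 is a perfect cube, so E-series; the 4-jet and mu = 6 give E_6.

E_6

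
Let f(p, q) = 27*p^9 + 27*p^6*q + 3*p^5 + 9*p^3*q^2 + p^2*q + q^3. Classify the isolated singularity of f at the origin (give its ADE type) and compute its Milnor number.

The Hessian of f at 0 has rank 0. Corank 2; j^3 = q*(p^2 + q^2) splits into three distinct lines over C (the quadratic factor has nonzero discriminant), so D_4.

Type D_4, Milnor number mu = 4.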